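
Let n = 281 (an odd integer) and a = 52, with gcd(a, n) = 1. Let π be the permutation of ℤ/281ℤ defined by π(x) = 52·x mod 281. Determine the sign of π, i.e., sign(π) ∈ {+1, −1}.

Orbit of 228 under x↦52x: [228, 54, 279, 177, 212, 65, 8]… (length divides ord_281(52)).
2 cycles of lengths [280, 1].
n − c = 281 − 2 = 279; sign = (−1)^279 = -1.

-1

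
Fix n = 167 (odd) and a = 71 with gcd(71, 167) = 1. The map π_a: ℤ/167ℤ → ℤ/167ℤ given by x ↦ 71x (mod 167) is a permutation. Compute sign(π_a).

Start at x=117: 117 → 124 → 120 → 3 → 46 → 93 → 90 → … (one orbit).
2 cycles of lengths [166, 1].
Σ(ℓ_i−1) = 167−2 = 165; sign = (−1)^165 = -1.

-1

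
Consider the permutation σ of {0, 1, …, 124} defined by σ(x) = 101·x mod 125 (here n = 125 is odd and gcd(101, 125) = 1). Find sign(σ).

+1

Trace 101: π^k(101) = [101, 76, 51, 26, 1] for k=0..4.
π_101 has 45 disjoint cycles with lengths [5, 5, 5, 5, 5, 5, 5, 5, 5, 5, 5, 5, 5, 5, 5, 5, 5, 5, 5, 5, 1, 1, 1, 1, 1, 1, 1, 1, 1, 1, 1, 1, 1, 1, 1, 1, 1, 1, 1, 1, 1, 1, 1, 1, 1] on {0,…,124}.
45 cycles on 125: each ℓ→(−1)^(ℓ−1), product (−1)^80 = +1.
Zolotarev: (101|125) = +1, matching the cycle-count sign.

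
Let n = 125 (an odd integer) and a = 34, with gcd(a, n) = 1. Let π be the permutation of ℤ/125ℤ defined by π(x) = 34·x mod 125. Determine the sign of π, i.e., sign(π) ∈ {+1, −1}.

Start at x=81: 81 → 4 → 11 → 124 → 91 → 94 → 71 → … (one orbit).
Cycle lengths of π_34 on ℤ/125ℤ: [50, 50, 10, 10, 2, 2, 1]; 7 cycles in total.
sign(π) = (−1)^{n − #cycles} = (−1)^{125−7} = (−1)^118 = +1.

+1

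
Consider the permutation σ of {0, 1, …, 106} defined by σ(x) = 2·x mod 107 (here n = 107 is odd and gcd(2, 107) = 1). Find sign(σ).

-1

Trace 28: π^k(28) = [28, 56, 5, 10, 20, 40, 80] for k=0..6.
Decompose π into cycles: lengths [106, 1] (2 cycles, including the fixed point 0).
Σ(ℓ_i−1) = 107−2 = 105; sign = (−1)^105 = -1.
Via Zolotarev, sign(π_{2}) = (2|107) = -1.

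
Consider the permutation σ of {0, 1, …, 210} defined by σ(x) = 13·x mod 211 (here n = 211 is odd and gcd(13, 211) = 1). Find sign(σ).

+1

Start at x=64: 64 → 199 → 55 → 82 → 11 → 143 → 171 → … (one orbit).
The orbit structure of x ↦ 13x mod 211: 7 orbits of sizes [35, 35, 35, 35, 35, 35, 1].
7 cycles on 211: each ℓ→(−1)^(ℓ−1), product (−1)^204 = +1.
The Jacobi symbol (13|211) = +1 (Zolotarev) agrees.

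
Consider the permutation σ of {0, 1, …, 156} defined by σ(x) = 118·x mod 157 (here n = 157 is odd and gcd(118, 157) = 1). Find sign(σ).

Trace 4: π^k(4) = [4, 1, 118, 108, 27, 46, 90] for k=0..6.
Cycle lengths of π_118 on ℤ/157ℤ: [26, 26, 26, 26, 26, 26, 1]; 7 cycles in total.
sign(π) = (−1)^{n − #cycles} = (−1)^{157−7} = (−1)^150 = +1.

+1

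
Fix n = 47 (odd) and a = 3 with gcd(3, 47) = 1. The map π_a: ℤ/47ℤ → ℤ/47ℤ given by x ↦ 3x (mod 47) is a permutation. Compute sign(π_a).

Orbit of 8 under x↦3x: [8, 24, 25, 28, 37, 17, 4]… (length divides ord_47(3)).
π_3 has 3 disjoint cycles with lengths [23, 23, 1] on {0,…,46}.
sign(π) = (−1)^{n − #cycles} = (−1)^{47−3} = (−1)^44 = +1.

+1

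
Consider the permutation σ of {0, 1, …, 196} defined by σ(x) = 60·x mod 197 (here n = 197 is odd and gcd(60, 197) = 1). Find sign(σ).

Start at x=28: 28 → 104 → 133 → 100 → 90 → 81 → 132 → … (one orbit).
π_60 has 5 disjoint cycles with lengths [49, 49, 49, 49, 1] on {0,…,196}.
5 cycles on 197: each ℓ→(−1)^(ℓ−1), product (−1)^192 = +1.
The Jacobi symbol (60|197) = +1 (Zolotarev) agrees.

+1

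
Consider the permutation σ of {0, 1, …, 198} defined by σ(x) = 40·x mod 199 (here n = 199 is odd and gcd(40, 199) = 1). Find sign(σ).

Start at x=187: 187 → 117 → 103 → 140 → 28 → 125 → 25 → … (one orbit).
The orbit structure of x ↦ 40x mod 199: 7 orbits of sizes [33, 33, 33, 33, 33, 33, 1].
199 − 7 = 192 transpositions; sign(π) = (−1)^192 = +1.
Check: (40/199) = +1 by Zolotarev.

+1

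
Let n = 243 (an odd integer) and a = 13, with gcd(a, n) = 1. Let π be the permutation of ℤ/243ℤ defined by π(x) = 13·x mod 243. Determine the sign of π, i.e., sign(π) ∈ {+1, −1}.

+1

Orbit of 10 under x↦13x: [10, 130, 232, 100, 85, 133, 28]… (length divides ord_243(13)).
11 cycles of lengths [81, 81, 27, 27, 9, 9, 3, 3, 1, 1, 1].
Σ(ℓ_i−1) = 243−11 = 232; sign = (−1)^232 = +1.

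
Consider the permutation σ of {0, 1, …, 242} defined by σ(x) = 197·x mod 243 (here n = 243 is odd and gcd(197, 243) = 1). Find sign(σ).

-1

Trace 8: π^k(8) = [8, 118, 161, 127, 233, 217, 224] for k=0..6.
14 cycles of lengths [54, 54, 54, 18, 18, 18, 6, 6, 6, 2, 2, 2, 2, 1].
Σ(ℓ_i−1) = 243−14 = 229; sign = (−1)^229 = -1.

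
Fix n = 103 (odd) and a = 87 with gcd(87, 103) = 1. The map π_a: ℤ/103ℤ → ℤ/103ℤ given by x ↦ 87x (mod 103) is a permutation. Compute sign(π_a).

-1

Start at x=90: 90 → 2 → 71 → 100 → 48 → 56 → 31 → … (one orbit).
Cycle lengths of π_87 on ℤ/103ℤ: [102, 1]; 2 cycles in total.
sign(π) = (−1)^{n − #cycles} = (−1)^{103−2} = (−1)^101 = -1.
(87|103)_J = -1 (Zolotarev's lemma cross-check).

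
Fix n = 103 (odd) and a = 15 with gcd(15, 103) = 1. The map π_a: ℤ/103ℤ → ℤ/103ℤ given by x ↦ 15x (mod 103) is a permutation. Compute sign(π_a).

+1

Start at x=60: 60 → 76 → 7 → 2 → 30 → 38 → 55 → … (one orbit).
Cycle lengths of π_15 on ℤ/103ℤ: [51, 51, 1]; 3 cycles in total.
Σ(ℓ_i−1) = 103−3 = 100; sign = (−1)^100 = +1.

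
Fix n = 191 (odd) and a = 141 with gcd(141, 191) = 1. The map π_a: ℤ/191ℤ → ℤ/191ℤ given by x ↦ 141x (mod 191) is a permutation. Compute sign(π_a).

Start at x=149: 149 → 190 → 50 → 174 → 86 → 93 → 125 → … (one orbit).
Decompose π into cycles: lengths [190, 1] (2 cycles, including the fixed point 0).
n − c = 191 − 2 = 189; sign = (−1)^189 = -1.

-1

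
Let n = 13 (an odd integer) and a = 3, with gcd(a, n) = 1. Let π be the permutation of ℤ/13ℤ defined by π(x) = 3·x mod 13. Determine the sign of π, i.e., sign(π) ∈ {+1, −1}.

+1

Trace 1: π^k(1) = [1, 3, 9] for k=0..2.
π_3 has 5 disjoint cycles with lengths [3, 3, 3, 3, 1] on {0,…,12}.
n − c = 13 − 5 = 8; sign = (−1)^8 = +1.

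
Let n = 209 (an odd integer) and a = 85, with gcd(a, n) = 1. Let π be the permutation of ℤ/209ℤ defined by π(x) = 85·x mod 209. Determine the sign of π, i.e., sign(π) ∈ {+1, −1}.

-1

Trace 144: π^k(144) = [144, 118, 207, 39, 180, 43, 102] for k=0..6.
The orbit structure of x ↦ 85x mod 209: 6 orbits of sizes [90, 90, 10, 9, 9, 1].
sign(π) = (−1)^{n − #cycles} = (−1)^{209−6} = (−1)^203 = -1.
Check: (85/209) = -1 by Zolotarev.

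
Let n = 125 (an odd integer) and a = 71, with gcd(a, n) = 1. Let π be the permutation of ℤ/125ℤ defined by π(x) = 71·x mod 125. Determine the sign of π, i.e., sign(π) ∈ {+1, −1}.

+1

Orbit of 101 under x↦71x: [101, 46, 16, 11, 31, 76, 21]… (length divides ord_125(71)).
The orbit structure of x ↦ 71x mod 125: 13 orbits of sizes [25, 25, 25, 25, 5, 5, 5, 5, 1, 1, 1, 1, 1].
13 cycles on 125: each ℓ→(−1)^(ℓ−1), product (−1)^112 = +1.
Check: (71/125) = +1 by Zolotarev.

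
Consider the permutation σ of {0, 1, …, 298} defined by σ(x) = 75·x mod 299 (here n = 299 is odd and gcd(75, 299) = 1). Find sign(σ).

+1

Orbit of 173 under x↦75x: [173, 118, 179, 269, 142, 185, 121]… (length divides ord_299(75)).
π_75 has 9 disjoint cycles with lengths [66, 66, 66, 66, 11, 11, 6, 6, 1] on {0,…,298}.
299 − 9 = 290 transpositions; sign(π) = (−1)^290 = +1.
The Jacobi symbol (75|299) = +1 (Zolotarev) agrees.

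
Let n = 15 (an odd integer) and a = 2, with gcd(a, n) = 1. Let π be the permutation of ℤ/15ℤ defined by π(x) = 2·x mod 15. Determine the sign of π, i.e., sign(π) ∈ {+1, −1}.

Orbit of 4 under x↦2x: [4, 8, 1, 2]… (length divides ord_15(2)).
5 cycles of lengths [4, 4, 4, 2, 1].
Σ(ℓ_i−1) = 15−5 = 10; sign = (−1)^10 = +1.

+1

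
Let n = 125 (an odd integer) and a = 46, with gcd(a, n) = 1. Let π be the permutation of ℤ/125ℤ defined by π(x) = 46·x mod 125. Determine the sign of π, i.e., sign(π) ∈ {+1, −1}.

Trace 41: π^k(41) = [41, 11, 6, 26, 71, 16, 111] for k=0..6.
π_46 has 13 disjoint cycles with lengths [25, 25, 25, 25, 5, 5, 5, 5, 1, 1, 1, 1, 1] on {0,…,124}.
n − c = 125 − 13 = 112; sign = (−1)^112 = +1.
Check: (46/125) = +1 by Zolotarev.

+1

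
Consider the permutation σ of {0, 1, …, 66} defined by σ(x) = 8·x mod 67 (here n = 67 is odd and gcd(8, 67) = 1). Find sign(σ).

Trace 53: π^k(53) = [53, 22, 42, 1, 8, 64, 43] for k=0..6.
The orbit structure of x ↦ 8x mod 67: 4 orbits of sizes [22, 22, 22, 1].
n − c = 67 − 4 = 63; sign = (−1)^63 = -1.

-1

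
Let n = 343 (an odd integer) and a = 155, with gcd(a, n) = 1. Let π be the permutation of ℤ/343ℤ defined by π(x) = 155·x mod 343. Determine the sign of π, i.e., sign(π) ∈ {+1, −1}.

+1

Trace 204: π^k(204) = [204, 64, 316, 274, 281, 337, 99] for k=0..6.
π_155 has 19 disjoint cycles with lengths [49, 49, 49, 49, 49, 49, 7, 7, 7, 7, 7, 7, 1, 1, 1, 1, 1, 1, 1] on {0,…,342}.
19 cycles on 343: each ℓ→(−1)^(ℓ−1), product (−1)^324 = +1.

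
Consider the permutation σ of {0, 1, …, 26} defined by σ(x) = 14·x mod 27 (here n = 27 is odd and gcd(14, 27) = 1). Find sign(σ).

-1

Orbit of 1 under x↦14x: [1, 14, 7, 17, 22, 11, 19]… (length divides ord_27(14)).
Cycle type of π: 18 + 6 + 2 + 1; total 4 cycles.
sign(π) = (−1)^{n − #cycles} = (−1)^{27−4} = (−1)^23 = -1.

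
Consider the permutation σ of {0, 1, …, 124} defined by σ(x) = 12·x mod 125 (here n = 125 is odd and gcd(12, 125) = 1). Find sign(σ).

-1

Trace 46: π^k(46) = [46, 52, 124, 113, 106, 22, 14] for k=0..6.
Decompose π into cycles: lengths [100, 20, 4, 1] (4 cycles, including the fixed point 0).
sign(π) = (−1)^{n − #cycles} = (−1)^{125−4} = (−1)^121 = -1.
Check: (12/125) = -1 by Zolotarev.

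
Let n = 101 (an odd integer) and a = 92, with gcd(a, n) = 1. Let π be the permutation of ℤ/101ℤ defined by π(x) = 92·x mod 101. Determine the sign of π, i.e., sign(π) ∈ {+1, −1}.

Start at x=95: 95 → 54 → 19 → 31 → 24 → 87 → 25 → … (one orbit).
π_92 has 5 disjoint cycles with lengths [25, 25, 25, 25, 1] on {0,…,100}.
sign(π) = (−1)^{n − #cycles} = (−1)^{101−5} = (−1)^96 = +1.
Check: (92/101) = +1 by Zolotarev.

+1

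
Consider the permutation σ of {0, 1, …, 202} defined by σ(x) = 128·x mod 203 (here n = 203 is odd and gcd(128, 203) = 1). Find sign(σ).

Trace 128: π^k(128) = [128, 144, 162, 30, 186, 57, 191] for k=0..6.
Decompose π into cycles: lengths [12, 12, 12, 12, 12, 12, 12, 12, 12, 12, 12, 12, 12, 12, 4, 4, 4, 4, 4, 4, 4, 3, 3, 1] (24 cycles, including the fixed point 0).
sign(π) = (−1)^{n − #cycles} = (−1)^{203−24} = (−1)^179 = -1.

-1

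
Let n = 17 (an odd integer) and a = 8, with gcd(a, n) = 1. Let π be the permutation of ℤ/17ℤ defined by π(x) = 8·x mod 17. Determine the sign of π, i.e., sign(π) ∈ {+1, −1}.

+1

Orbit of 8 under x↦8x: [8, 13, 2, 16, 9, 4, 15]… (length divides ord_17(8)).
3 cycles of lengths [8, 8, 1].
sign(π) = (−1)^{n − #cycles} = (−1)^{17−3} = (−1)^14 = +1.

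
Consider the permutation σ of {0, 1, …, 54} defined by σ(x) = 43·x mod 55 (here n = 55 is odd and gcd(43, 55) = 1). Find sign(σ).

+1

Orbit of 1 under x↦43x: [1, 43, 34, 32]… (length divides ord_55(43)).
Cycle type of π: 4×11 + 2×5 + 1; total 17 cycles.
55 − 17 = 38 transpositions; sign(π) = (−1)^38 = +1.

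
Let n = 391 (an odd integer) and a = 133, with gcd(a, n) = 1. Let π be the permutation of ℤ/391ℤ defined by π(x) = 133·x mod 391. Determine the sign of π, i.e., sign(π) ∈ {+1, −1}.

Trace 165: π^k(165) = [165, 49, 261, 305, 292, 127, 78] for k=0..6.
The orbit structure of x ↦ 133x mod 391: 6 orbits of sizes [176, 176, 16, 11, 11, 1].
6 cycles on 391: each ℓ→(−1)^(ℓ−1), product (−1)^385 = -1.
The Jacobi symbol (133|391) = -1 (Zolotarev) agrees.

-1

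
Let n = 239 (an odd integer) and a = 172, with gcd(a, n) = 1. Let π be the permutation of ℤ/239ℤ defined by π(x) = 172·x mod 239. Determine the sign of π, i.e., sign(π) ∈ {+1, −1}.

-1

Trace 73: π^k(73) = [73, 128, 28, 36, 217, 40, 188] for k=0..6.
Cycle lengths of π_172 on ℤ/239ℤ: [34, 34, 34, 34, 34, 34, 34, 1]; 8 cycles in total.
With 8 cycles on 239 points, sign = (−1)^{239−8} = -1.
Check: (172/239) = -1 by Zolotarev.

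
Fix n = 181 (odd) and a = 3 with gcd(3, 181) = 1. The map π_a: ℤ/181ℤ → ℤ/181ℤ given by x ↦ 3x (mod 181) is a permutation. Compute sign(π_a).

Start at x=144: 144 → 70 → 29 → 87 → 80 → 59 → 177 → … (one orbit).
The orbit structure of x ↦ 3x mod 181: 5 orbits of sizes [45, 45, 45, 45, 1].
sign(π) = (−1)^{n − #cycles} = (−1)^{181−5} = (−1)^176 = +1.

+1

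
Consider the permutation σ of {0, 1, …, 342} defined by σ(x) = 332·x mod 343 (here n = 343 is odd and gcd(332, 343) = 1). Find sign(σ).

-1

Orbit of 100 under x↦332x: [100, 272, 95, 327, 176, 122, 30]… (length divides ord_343(332)).
The orbit structure of x ↦ 332x mod 343: 4 orbits of sizes [294, 42, 6, 1].
Σ(ℓ_i−1) = 343−4 = 339; sign = (−1)^339 = -1.
(332|343)_J = -1 (Zolotarev's lemma cross-check).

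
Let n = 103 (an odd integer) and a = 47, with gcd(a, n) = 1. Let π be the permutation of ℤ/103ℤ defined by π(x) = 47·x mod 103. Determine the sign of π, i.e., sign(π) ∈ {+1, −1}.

-1

Orbit of 102 under x↦47x: [102, 56, 57, 1, 47, 46]… (length divides ord_103(47)).
π_47 has 18 disjoint cycles with lengths [6, 6, 6, 6, 6, 6, 6, 6, 6, 6, 6, 6, 6, 6, 6, 6, 6, 1] on {0,…,102}.
With 18 cycles on 103 points, sign = (−1)^{103−18} = -1.
Zolotarev: (47|103) = -1, matching the cycle-count sign.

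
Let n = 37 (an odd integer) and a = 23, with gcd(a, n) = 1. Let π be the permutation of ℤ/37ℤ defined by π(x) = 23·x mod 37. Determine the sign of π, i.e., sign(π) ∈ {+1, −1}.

Orbit of 1 under x↦23x: [1, 23, 11, 31, 10, 8, 36]… (length divides ord_37(23)).
Cycle lengths of π_23 on ℤ/37ℤ: [12, 12, 12, 1]; 4 cycles in total.
n − c = 37 − 4 = 33; sign = (−1)^33 = -1.

-1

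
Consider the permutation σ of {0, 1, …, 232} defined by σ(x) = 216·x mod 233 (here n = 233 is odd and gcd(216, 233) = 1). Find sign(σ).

-1

Orbit of 138 under x↦216x: [138, 217, 39, 36, 87, 152, 212]… (length divides ord_233(216)).
2 cycles of lengths [232, 1].
n − c = 233 − 2 = 231; sign = (−1)^231 = -1.
Check: (216/233) = -1 by Zolotarev.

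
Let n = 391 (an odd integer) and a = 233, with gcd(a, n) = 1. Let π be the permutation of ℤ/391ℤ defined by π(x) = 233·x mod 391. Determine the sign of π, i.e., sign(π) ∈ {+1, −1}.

-1

Start at x=196: 196 → 312 → 361 → 48 → 236 → 248 → 307 → … (one orbit).
6 cycles of lengths [176, 176, 16, 11, 11, 1].
With 6 cycles on 391 points, sign = (−1)^{391−6} = -1.
The Jacobi symbol (233|391) = -1 (Zolotarev) agrees.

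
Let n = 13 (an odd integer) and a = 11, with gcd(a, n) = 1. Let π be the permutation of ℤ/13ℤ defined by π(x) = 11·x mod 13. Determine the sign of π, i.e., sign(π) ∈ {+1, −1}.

Start at x=8: 8 → 10 → 6 → 1 → 11 → 4 → 5 → … (one orbit).
Cycle type of π: 12 + 1; total 2 cycles.
sign(π) = (−1)^{n − #cycles} = (−1)^{13−2} = (−1)^11 = -1.

-1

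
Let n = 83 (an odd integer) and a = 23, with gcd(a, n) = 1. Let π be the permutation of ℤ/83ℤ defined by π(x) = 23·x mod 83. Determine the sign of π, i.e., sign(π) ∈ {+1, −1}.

Trace 49: π^k(49) = [49, 48, 25, 77, 28, 63, 38] for k=0..6.
The orbit structure of x ↦ 23x mod 83: 3 orbits of sizes [41, 41, 1].
sign(π) = (−1)^{n − #cycles} = (−1)^{83−3} = (−1)^80 = +1.

+1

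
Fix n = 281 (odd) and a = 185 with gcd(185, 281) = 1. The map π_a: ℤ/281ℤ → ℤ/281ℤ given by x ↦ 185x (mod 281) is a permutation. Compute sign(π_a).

Trace 188: π^k(188) = [188, 217, 243, 276, 199, 4, 178] for k=0..6.
Decompose π into cycles: lengths [280, 1] (2 cycles, including the fixed point 0).
2 cycles on 281: each ℓ→(−1)^(ℓ−1), product (−1)^279 = -1.
Via Zolotarev, sign(π_{185}) = (185|281) = -1.

-1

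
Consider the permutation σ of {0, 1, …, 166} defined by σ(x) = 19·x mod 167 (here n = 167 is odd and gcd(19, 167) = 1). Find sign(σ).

+1

Start at x=1: 1 → 19 → 27 → 12 → 61 → 157 → 144 → … (one orbit).
The orbit structure of x ↦ 19x mod 167: 3 orbits of sizes [83, 83, 1].
3 cycles on 167: each ℓ→(−1)^(ℓ−1), product (−1)^164 = +1.
Zolotarev: (19|167) = +1, matching the cycle-count sign.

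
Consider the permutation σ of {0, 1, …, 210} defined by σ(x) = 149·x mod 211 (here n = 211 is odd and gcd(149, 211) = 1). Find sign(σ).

Orbit of 99 under x↦149x: [99, 192, 123, 181, 172, 97, 105]… (length divides ord_211(149)).
2 cycles of lengths [210, 1].
211 − 2 = 209 transpositions; sign(π) = (−1)^209 = -1.
Via Zolotarev, sign(π_{149}) = (149|211) = -1.

-1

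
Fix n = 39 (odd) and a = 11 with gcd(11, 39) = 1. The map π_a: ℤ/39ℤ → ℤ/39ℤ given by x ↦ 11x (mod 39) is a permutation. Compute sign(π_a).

+1

Start at x=5: 5 → 16 → 20 → 25 → 2 → 22 → 8 → … (one orbit).
Cycle lengths of π_11 on ℤ/39ℤ: [12, 12, 12, 2, 1]; 5 cycles in total.
n − c = 39 − 5 = 34; sign = (−1)^34 = +1.
Check: (11/39) = +1 by Zolotarev.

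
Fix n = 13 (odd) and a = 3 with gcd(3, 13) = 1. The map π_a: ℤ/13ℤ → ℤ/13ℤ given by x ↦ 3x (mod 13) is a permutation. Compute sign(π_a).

Start at x=1: 1 → 3 → 9 → 1 (one orbit).
Decompose π into cycles: lengths [3, 3, 3, 3, 1] (5 cycles, including the fixed point 0).
n − c = 13 − 5 = 8; sign = (−1)^8 = +1.
Zolotarev: (3|13) = +1, matching the cycle-count sign.

+1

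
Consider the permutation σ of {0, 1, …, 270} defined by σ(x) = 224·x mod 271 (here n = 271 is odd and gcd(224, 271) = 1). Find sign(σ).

+1

Orbit of 125 under x↦224x: [125, 87, 247, 44, 100, 178, 35]… (length divides ord_271(224)).
π_224 has 7 disjoint cycles with lengths [45, 45, 45, 45, 45, 45, 1] on {0,…,270}.
7 cycles on 271: each ℓ→(−1)^(ℓ−1), product (−1)^264 = +1.
The Jacobi symbol (224|271) = +1 (Zolotarev) agrees.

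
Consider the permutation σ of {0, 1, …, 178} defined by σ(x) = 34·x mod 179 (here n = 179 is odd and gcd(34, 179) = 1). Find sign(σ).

-1

Orbit of 59 under x↦34x: [59, 37, 5, 170, 52, 157, 147]… (length divides ord_179(34)).
The orbit structure of x ↦ 34x mod 179: 2 orbits of sizes [178, 1].
sign(π) = (−1)^{n − #cycles} = (−1)^{179−2} = (−1)^177 = -1.
Check: (34/179) = -1 by Zolotarev.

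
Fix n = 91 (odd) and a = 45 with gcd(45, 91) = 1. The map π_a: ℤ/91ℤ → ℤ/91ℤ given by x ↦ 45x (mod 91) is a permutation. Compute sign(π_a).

Start at x=54: 54 → 64 → 59 → 16 → 83 → 4 → 89 → … (one orbit).
Cycle type of π: 12×7 + 6 + 1; total 9 cycles.
With 9 cycles on 91 points, sign = (−1)^{91−9} = +1.

+1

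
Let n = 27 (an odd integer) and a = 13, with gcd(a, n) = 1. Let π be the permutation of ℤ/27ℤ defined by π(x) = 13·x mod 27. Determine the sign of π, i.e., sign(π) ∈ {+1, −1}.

+1

Orbit of 13 under x↦13x: [13, 7, 10, 22, 16, 19, 4]… (length divides ord_27(13)).
The orbit structure of x ↦ 13x mod 27: 7 orbits of sizes [9, 9, 3, 3, 1, 1, 1].
27 − 7 = 20 transpositions; sign(π) = (−1)^20 = +1.
Check: (13/27) = +1 by Zolotarev.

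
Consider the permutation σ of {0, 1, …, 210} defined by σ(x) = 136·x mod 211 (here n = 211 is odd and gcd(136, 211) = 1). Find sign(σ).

Trace 117: π^k(117) = [117, 87, 16, 66, 114, 101, 21] for k=0..6.
The orbit structure of x ↦ 136x mod 211: 3 orbits of sizes [105, 105, 1].
With 3 cycles on 211 points, sign = (−1)^{211−3} = +1.
(136|211)_J = +1 (Zolotarev's lemma cross-check).

+1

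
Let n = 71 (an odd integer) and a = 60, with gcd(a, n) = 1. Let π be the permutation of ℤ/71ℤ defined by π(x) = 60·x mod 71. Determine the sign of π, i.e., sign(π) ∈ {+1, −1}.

Trace 29: π^k(29) = [29, 36, 30, 25, 9, 43, 24] for k=0..6.
π_60 has 3 disjoint cycles with lengths [35, 35, 1] on {0,…,70}.
sign(π) = (−1)^{n − #cycles} = (−1)^{71−3} = (−1)^68 = +1.
Zolotarev: (60|71) = +1, matching the cycle-count sign.

+1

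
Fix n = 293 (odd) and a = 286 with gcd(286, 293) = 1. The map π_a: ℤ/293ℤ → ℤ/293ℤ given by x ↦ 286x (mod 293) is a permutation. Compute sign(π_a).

Start at x=128: 128 → 276 → 119 → 46 → 264 → 203 → 44 → … (one orbit).
π_286 has 2 disjoint cycles with lengths [292, 1] on {0,…,292}.
Σ(ℓ_i−1) = 293−2 = 291; sign = (−1)^291 = -1.
Zolotarev: (286|293) = -1, matching the cycle-count sign.

-1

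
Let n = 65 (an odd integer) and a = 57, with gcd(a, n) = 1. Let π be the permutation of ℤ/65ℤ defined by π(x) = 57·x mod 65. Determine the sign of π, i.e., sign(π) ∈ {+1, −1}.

+1

Trace 57: π^k(57) = [57, 64, 8, 1] for k=0..3.
π_57 has 17 disjoint cycles with lengths [4, 4, 4, 4, 4, 4, 4, 4, 4, 4, 4, 4, 4, 4, 4, 4, 1] on {0,…,64}.
65 − 17 = 48 transpositions; sign(π) = (−1)^48 = +1.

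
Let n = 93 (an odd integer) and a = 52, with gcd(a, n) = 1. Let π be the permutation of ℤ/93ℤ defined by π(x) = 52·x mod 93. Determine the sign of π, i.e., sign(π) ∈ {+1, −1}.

Trace 76: π^k(76) = [76, 46, 67, 43, 4, 22, 28] for k=0..6.
Cycle lengths of π_52 on ℤ/93ℤ: [30, 30, 30, 1, 1, 1]; 6 cycles in total.
6 cycles on 93: each ℓ→(−1)^(ℓ−1), product (−1)^87 = -1.

-1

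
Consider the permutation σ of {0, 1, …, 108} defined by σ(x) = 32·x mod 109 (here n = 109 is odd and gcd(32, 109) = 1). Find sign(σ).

-1

Start at x=77: 77 → 66 → 41 → 4 → 19 → 63 → 54 → … (one orbit).
Cycle lengths of π_32 on ℤ/109ℤ: [36, 36, 36, 1]; 4 cycles in total.
sign(π) = (−1)^{n − #cycles} = (−1)^{109−4} = (−1)^105 = -1.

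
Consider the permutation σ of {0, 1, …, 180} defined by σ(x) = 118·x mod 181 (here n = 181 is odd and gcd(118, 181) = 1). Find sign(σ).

-1

Trace 168: π^k(168) = [168, 95, 169, 32, 156, 127, 144] for k=0..6.
The orbit structure of x ↦ 118x mod 181: 2 orbits of sizes [180, 1].
181 − 2 = 179 transpositions; sign(π) = (−1)^179 = -1.
The Jacobi symbol (118|181) = -1 (Zolotarev) agrees.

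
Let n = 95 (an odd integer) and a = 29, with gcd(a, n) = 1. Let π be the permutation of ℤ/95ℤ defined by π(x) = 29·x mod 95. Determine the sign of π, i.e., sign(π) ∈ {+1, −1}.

Orbit of 59 under x↦29x: [59, 1, 29, 81, 69, 6, 79]… (length divides ord_95(29)).
Decompose π into cycles: lengths [18, 18, 18, 18, 18, 2, 2, 1] (8 cycles, including the fixed point 0).
95 − 8 = 87 transpositions; sign(π) = (−1)^87 = -1.

-1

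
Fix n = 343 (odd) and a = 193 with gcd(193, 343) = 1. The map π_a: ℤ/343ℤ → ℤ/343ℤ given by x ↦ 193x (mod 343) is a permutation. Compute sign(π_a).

Start at x=172: 172 → 268 → 274 → 60 → 261 → 295 → 340 → … (one orbit).
π_193 has 7 disjoint cycles with lengths [147, 147, 21, 21, 3, 3, 1] on {0,…,342}.
n − c = 343 − 7 = 336; sign = (−1)^336 = +1.

+1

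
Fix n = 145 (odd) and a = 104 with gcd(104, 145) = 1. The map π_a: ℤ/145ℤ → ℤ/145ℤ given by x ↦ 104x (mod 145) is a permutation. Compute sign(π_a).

Trace 104: π^k(104) = [104, 86, 99, 1] for k=0..3.
The orbit structure of x ↦ 104x mod 145: 38 orbits of sizes [4, 4, 4, 4, 4, 4, 4, 4, 4, 4, 4, 4, 4, 4, 4, 4, 4, 4, 4, 4, 4, 4, 4, 4, 4, 4, 4, 4, 4, 4, 4, 4, 4, 4, 4, 2, 2, 1].
n − c = 145 − 38 = 107; sign = (−1)^107 = -1.

-1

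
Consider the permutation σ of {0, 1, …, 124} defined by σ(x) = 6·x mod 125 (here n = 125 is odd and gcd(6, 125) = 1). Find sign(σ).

Start at x=51: 51 → 56 → 86 → 16 → 96 → 76 → 81 → … (one orbit).
π_6 has 13 disjoint cycles with lengths [25, 25, 25, 25, 5, 5, 5, 5, 1, 1, 1, 1, 1] on {0,…,124}.
sign(π) = (−1)^{n − #cycles} = (−1)^{125−13} = (−1)^112 = +1.
Via Zolotarev, sign(π_{6}) = (6|125) = +1.

+1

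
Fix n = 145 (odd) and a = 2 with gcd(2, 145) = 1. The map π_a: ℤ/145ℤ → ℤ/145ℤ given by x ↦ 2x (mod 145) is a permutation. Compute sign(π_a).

Start at x=72: 72 → 144 → 143 → 141 → 137 → 129 → 113 → … (one orbit).
7 cycles of lengths [28, 28, 28, 28, 28, 4, 1].
With 7 cycles on 145 points, sign = (−1)^{145−7} = +1.
Check: (2/145) = +1 by Zolotarev.

+1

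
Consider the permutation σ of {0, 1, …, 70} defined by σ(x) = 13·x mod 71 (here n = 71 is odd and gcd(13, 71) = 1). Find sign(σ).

Start at x=34: 34 → 16 → 66 → 6 → 7 → 20 → 47 → … (one orbit).
Decompose π into cycles: lengths [70, 1] (2 cycles, including the fixed point 0).
With 2 cycles on 71 points, sign = (−1)^{71−2} = -1.
Zolotarev: (13|71) = -1, matching the cycle-count sign.

-1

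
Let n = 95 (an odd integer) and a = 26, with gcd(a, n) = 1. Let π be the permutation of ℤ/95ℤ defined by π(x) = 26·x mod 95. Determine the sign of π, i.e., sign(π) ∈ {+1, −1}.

+1

Trace 1: π^k(1) = [1, 26, 11] for k=0..2.
The orbit structure of x ↦ 26x mod 95: 35 orbits of sizes [3, 3, 3, 3, 3, 3, 3, 3, 3, 3, 3, 3, 3, 3, 3, 3, 3, 3, 3, 3, 3, 3, 3, 3, 3, 3, 3, 3, 3, 3, 1, 1, 1, 1, 1].
With 35 cycles on 95 points, sign = (−1)^{95−35} = +1.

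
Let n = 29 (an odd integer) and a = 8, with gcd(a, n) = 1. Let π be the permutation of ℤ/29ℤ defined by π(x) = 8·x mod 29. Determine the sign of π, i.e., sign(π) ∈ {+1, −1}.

Trace 20: π^k(20) = [20, 15, 4, 3, 24, 18, 28] for k=0..6.
Cycle type of π: 28 + 1; total 2 cycles.
n − c = 29 − 2 = 27; sign = (−1)^27 = -1.
The Jacobi symbol (8|29) = -1 (Zolotarev) agrees.

-1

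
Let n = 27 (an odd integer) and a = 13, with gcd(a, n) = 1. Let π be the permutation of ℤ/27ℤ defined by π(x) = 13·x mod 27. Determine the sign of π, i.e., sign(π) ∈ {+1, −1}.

+1

Start at x=19: 19 → 4 → 25 → 1 → 13 → 7 → 10 → … (one orbit).
π_13 has 7 disjoint cycles with lengths [9, 9, 3, 3, 1, 1, 1] on {0,…,26}.
27 − 7 = 20 transpositions; sign(π) = (−1)^20 = +1.
Check: (13/27) = +1 by Zolotarev.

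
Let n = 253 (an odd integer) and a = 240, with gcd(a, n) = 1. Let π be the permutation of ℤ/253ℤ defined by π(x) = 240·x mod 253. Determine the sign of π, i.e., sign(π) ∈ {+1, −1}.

-1

Trace 126: π^k(126) = [126, 133, 42, 213, 14, 71, 89] for k=0..6.
Cycle lengths of π_240 on ℤ/253ℤ: [110, 110, 22, 5, 5, 1]; 6 cycles in total.
n − c = 253 − 6 = 247; sign = (−1)^247 = -1.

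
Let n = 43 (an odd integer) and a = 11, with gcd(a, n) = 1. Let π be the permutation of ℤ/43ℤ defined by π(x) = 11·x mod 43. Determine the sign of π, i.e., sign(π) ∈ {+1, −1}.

+1

Trace 1: π^k(1) = [1, 11, 35, 41, 21, 16, 4] for k=0..6.
7 cycles of lengths [7, 7, 7, 7, 7, 7, 1].
43 − 7 = 36 transpositions; sign(π) = (−1)^36 = +1.
Via Zolotarev, sign(π_{11}) = (11|43) = +1.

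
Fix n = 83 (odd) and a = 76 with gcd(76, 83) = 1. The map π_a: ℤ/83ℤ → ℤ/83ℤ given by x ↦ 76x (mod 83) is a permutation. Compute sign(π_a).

-1

Trace 80: π^k(80) = [80, 21, 19, 33, 18, 40, 52] for k=0..6.
The orbit structure of x ↦ 76x mod 83: 2 orbits of sizes [82, 1].
2 cycles on 83: each ℓ→(−1)^(ℓ−1), product (−1)^81 = -1.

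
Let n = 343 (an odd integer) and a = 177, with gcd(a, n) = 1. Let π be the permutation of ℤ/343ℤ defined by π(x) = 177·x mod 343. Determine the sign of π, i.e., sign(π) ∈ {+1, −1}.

+1

Start at x=197: 197 → 226 → 214 → 148 → 128 → 18 → 99 → … (one orbit).
Cycle type of π: 21×14 + 3×16 + 1; total 31 cycles.
n − c = 343 − 31 = 312; sign = (−1)^312 = +1.
Via Zolotarev, sign(π_{177}) = (177|343) = +1.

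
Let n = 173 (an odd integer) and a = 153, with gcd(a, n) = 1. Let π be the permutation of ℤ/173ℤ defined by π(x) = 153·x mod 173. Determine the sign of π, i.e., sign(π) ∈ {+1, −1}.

-1

Trace 23: π^k(23) = [23, 59, 31, 72, 117, 82, 90] for k=0..6.
Cycle type of π: 172 + 1; total 2 cycles.
2 cycles on 173: each ℓ→(−1)^(ℓ−1), product (−1)^171 = -1.
Zolotarev: (153|173) = -1, matching the cycle-count sign.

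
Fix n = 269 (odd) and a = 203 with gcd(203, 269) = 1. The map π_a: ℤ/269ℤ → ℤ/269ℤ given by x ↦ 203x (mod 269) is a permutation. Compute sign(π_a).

+1

Orbit of 211 under x↦203x: [211, 62, 212, 265, 264, 61, 9]… (length divides ord_269(203)).
The orbit structure of x ↦ 203x mod 269: 3 orbits of sizes [134, 134, 1].
3 cycles on 269: each ℓ→(−1)^(ℓ−1), product (−1)^266 = +1.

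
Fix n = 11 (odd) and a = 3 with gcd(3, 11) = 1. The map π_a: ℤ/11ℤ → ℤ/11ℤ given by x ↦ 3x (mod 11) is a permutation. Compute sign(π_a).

Trace 9: π^k(9) = [9, 5, 4, 1, 3] for k=0..4.
Decompose π into cycles: lengths [5, 5, 1] (3 cycles, including the fixed point 0).
11 − 3 = 8 transpositions; sign(π) = (−1)^8 = +1.
The Jacobi symbol (3|11) = +1 (Zolotarev) agrees.

+1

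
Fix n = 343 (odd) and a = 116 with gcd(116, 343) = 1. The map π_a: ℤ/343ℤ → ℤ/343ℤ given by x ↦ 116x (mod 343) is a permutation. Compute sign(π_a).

+1

Orbit of 214 under x↦116x: [214, 128, 99, 165, 275, 1, 116]… (length divides ord_343(116)).
The orbit structure of x ↦ 116x mod 343: 31 orbits of sizes [21, 21, 21, 21, 21, 21, 21, 21, 21, 21, 21, 21, 21, 21, 3, 3, 3, 3, 3, 3, 3, 3, 3, 3, 3, 3, 3, 3, 3, 3, 1].
sign(π) = (−1)^{n − #cycles} = (−1)^{343−31} = (−1)^312 = +1.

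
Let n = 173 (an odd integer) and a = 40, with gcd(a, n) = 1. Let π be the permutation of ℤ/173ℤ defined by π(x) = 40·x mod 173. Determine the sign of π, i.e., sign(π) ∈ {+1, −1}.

Trace 163: π^k(163) = [163, 119, 89, 100, 21, 148, 38] for k=0..6.
The orbit structure of x ↦ 40x mod 173: 3 orbits of sizes [86, 86, 1].
With 3 cycles on 173 points, sign = (−1)^{173−3} = +1.
Zolotarev: (40|173) = +1, matching the cycle-count sign.

+1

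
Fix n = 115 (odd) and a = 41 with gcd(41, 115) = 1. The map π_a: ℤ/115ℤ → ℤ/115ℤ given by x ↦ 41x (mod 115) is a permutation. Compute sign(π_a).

+1

Start at x=101: 101 → 1 → 41 → 71 → 36 → 96 → 26 → … (one orbit).
π_41 has 15 disjoint cycles with lengths [11, 11, 11, 11, 11, 11, 11, 11, 11, 11, 1, 1, 1, 1, 1] on {0,…,114}.
Σ(ℓ_i−1) = 115−15 = 100; sign = (−1)^100 = +1.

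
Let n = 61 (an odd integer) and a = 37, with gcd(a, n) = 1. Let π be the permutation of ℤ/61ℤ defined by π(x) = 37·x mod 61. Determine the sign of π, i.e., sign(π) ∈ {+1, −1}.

-1

Start at x=33: 33 → 1 → 37 → 27 → 23 → 58 → 11 → … (one orbit).
4 cycles of lengths [20, 20, 20, 1].
4 cycles on 61: each ℓ→(−1)^(ℓ−1), product (−1)^57 = -1.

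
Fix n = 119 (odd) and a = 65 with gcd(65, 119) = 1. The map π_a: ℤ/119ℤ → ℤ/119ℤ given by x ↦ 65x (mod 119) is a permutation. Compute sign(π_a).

-1

Orbit of 57 under x↦65x: [57, 16, 88, 8, 44, 4, 22]… (length divides ord_119(65)).
Cycle type of π: 48×2 + 16 + 3×2 + 1; total 6 cycles.
With 6 cycles on 119 points, sign = (−1)^{119−6} = -1.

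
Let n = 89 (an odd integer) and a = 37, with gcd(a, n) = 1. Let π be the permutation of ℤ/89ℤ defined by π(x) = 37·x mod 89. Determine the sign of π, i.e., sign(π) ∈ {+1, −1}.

-1

Trace 52: π^k(52) = [52, 55, 77, 1, 37, 34, 12] for k=0..6.
Decompose π into cycles: lengths [8, 8, 8, 8, 8, 8, 8, 8, 8, 8, 8, 1] (12 cycles, including the fixed point 0).
89 − 12 = 77 transpositions; sign(π) = (−1)^77 = -1.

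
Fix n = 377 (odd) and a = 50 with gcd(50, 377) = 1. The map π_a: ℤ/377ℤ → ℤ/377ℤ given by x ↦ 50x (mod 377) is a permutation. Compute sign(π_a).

Start at x=206: 206 → 121 → 18 → 146 → 137 → 64 → 184 → … (one orbit).
Cycle type of π: 84×4 + 28 + 12 + 1; total 7 cycles.
With 7 cycles on 377 points, sign = (−1)^{377−7} = +1.

+1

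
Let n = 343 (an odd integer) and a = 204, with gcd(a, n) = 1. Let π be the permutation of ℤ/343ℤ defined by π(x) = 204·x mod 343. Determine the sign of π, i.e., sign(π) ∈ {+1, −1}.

Orbit of 92 under x↦204x: [92, 246, 106, 15, 316, 323, 36]… (length divides ord_343(204)).
19 cycles of lengths [49, 49, 49, 49, 49, 49, 7, 7, 7, 7, 7, 7, 1, 1, 1, 1, 1, 1, 1].
19 cycles on 343: each ℓ→(−1)^(ℓ−1), product (−1)^324 = +1.
Zolotarev: (204|343) = +1, matching the cycle-count sign.

+1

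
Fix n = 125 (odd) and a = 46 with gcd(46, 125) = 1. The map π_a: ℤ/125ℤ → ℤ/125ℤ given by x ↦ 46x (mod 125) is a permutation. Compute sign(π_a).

+1

Start at x=121: 121 → 66 → 36 → 31 → 51 → 96 → 41 → … (one orbit).
Decompose π into cycles: lengths [25, 25, 25, 25, 5, 5, 5, 5, 1, 1, 1, 1, 1] (13 cycles, including the fixed point 0).
n − c = 125 − 13 = 112; sign = (−1)^112 = +1.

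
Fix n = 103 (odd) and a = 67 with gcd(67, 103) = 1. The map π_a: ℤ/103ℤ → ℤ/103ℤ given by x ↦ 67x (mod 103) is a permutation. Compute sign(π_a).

-1

Start at x=6: 6 → 93 → 51 → 18 → 73 → 50 → 54 → … (one orbit).
2 cycles of lengths [102, 1].
sign(π) = (−1)^{n − #cycles} = (−1)^{103−2} = (−1)^101 = -1.
Check: (67/103) = -1 by Zolotarev.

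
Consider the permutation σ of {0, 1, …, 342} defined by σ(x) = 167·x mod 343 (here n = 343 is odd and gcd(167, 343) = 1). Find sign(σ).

Start at x=330: 330 → 230 → 337 → 27 → 50 → 118 → 155 → … (one orbit).
10 cycles of lengths [98, 98, 98, 14, 14, 14, 2, 2, 2, 1].
With 10 cycles on 343 points, sign = (−1)^{343−10} = -1.
Zolotarev: (167|343) = -1, matching the cycle-count sign.

-1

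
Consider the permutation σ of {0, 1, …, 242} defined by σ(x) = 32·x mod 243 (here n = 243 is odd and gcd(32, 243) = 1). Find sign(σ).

Trace 104: π^k(104) = [104, 169, 62, 40, 65, 136, 221] for k=0..6.
Decompose π into cycles: lengths [162, 54, 18, 6, 2, 1] (6 cycles, including the fixed point 0).
6 cycles on 243: each ℓ→(−1)^(ℓ−1), product (−1)^237 = -1.
Zolotarev: (32|243) = -1, matching the cycle-count sign.

-1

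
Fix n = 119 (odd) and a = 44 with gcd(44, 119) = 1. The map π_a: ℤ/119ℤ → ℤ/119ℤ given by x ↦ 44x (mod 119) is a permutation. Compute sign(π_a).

-1

Start at x=64: 64 → 79 → 25 → 29 → 86 → 95 → 15 → … (one orbit).
Cycle type of π: 48×2 + 16 + 3×2 + 1; total 6 cycles.
With 6 cycles on 119 points, sign = (−1)^{119−6} = -1.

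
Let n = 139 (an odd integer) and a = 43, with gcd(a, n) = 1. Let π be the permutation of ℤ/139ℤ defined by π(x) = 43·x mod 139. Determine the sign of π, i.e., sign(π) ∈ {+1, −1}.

-1

Trace 1: π^k(1) = [1, 43, 42, 138, 96, 97] for k=0..5.
Decompose π into cycles: lengths [6, 6, 6, 6, 6, 6, 6, 6, 6, 6, 6, 6, 6, 6, 6, 6, 6, 6, 6, 6, 6, 6, 6, 1] (24 cycles, including the fixed point 0).
sign(π) = (−1)^{n − #cycles} = (−1)^{139−24} = (−1)^115 = -1.
(43|139)_J = -1 (Zolotarev's lemma cross-check).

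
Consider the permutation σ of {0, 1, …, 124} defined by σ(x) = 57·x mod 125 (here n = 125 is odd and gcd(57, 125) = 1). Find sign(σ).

-1

Orbit of 124 under x↦57x: [124, 68, 1, 57]… (length divides ord_125(57)).
π_57 has 32 disjoint cycles with lengths [4, 4, 4, 4, 4, 4, 4, 4, 4, 4, 4, 4, 4, 4, 4, 4, 4, 4, 4, 4, 4, 4, 4, 4, 4, 4, 4, 4, 4, 4, 4, 1] on {0,…,124}.
32 cycles on 125: each ℓ→(−1)^(ℓ−1), product (−1)^93 = -1.
Zolotarev: (57|125) = -1, matching the cycle-count sign.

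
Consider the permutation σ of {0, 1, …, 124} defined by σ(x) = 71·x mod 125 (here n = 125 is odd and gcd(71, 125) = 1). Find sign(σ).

+1

Trace 71: π^k(71) = [71, 41, 36, 56, 101, 46, 16] for k=0..6.
Cycle type of π: 25×4 + 5×4 + 1×5; total 13 cycles.
n − c = 125 − 13 = 112; sign = (−1)^112 = +1.
Check: (71/125) = +1 by Zolotarev.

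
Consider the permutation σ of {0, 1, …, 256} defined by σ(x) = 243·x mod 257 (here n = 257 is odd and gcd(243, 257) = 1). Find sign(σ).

-1

Start at x=88: 88 → 53 → 29 → 108 → 30 → 94 → 226 → … (one orbit).
Cycle type of π: 256 + 1; total 2 cycles.
sign(π) = (−1)^{n − #cycles} = (−1)^{257−2} = (−1)^255 = -1.
Check: (243/257) = -1 by Zolotarev.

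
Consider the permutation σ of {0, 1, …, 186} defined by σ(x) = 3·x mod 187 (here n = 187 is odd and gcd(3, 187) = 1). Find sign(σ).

Trace 126: π^k(126) = [126, 4, 12, 36, 108, 137, 37] for k=0..6.
Decompose π into cycles: lengths [80, 80, 16, 5, 5, 1] (6 cycles, including the fixed point 0).
Σ(ℓ_i−1) = 187−6 = 181; sign = (−1)^181 = -1.

-1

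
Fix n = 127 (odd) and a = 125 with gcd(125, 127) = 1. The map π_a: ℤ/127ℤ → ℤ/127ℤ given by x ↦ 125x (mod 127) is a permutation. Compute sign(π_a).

-1

Start at x=4: 4 → 119 → 16 → 95 → 64 → 126 → 2 → … (one orbit).
Decompose π into cycles: lengths [14, 14, 14, 14, 14, 14, 14, 14, 14, 1] (10 cycles, including the fixed point 0).
10 cycles on 127: each ℓ→(−1)^(ℓ−1), product (−1)^117 = -1.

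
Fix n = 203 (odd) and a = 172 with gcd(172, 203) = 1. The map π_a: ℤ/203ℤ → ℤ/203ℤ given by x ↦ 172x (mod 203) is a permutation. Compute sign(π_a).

Trace 144: π^k(144) = [144, 2, 141, 95, 100, 148, 81] for k=0..6.
Decompose π into cycles: lengths [84, 84, 28, 3, 3, 1] (6 cycles, including the fixed point 0).
sign(π) = (−1)^{n − #cycles} = (−1)^{203−6} = (−1)^197 = -1.
Check: (172/203) = -1 by Zolotarev.

-1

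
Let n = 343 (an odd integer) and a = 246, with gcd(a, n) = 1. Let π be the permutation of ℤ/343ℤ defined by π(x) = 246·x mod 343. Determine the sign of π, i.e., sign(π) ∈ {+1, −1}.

+1

Start at x=50: 50 → 295 → 197 → 99 → 1 → 246 → 148 → 50 (one orbit).
π_246 has 91 disjoint cycles with lengths [7, 7, 7, 7, 7, 7, 7, 7, 7, 7, 7, 7, 7, 7, 7, 7, 7, 7, 7, 7, 7, 7, 7, 7, 7, 7, 7, 7, 7, 7, 7, 7, 7, 7, 7, 7, 7, 7, 7, 7, 7, 7, 1, 1, 1, 1, 1, 1, 1, 1, 1, 1, 1, 1, 1, 1, 1, 1, 1, 1, 1, 1, 1, 1, 1, 1, 1, 1, 1, 1, 1, 1, 1, 1, 1, 1, 1, 1, 1, 1, 1, 1, 1, 1, 1, 1, 1, 1, 1, 1, 1] on {0,…,342}.
With 91 cycles on 343 points, sign = (−1)^{343−91} = +1.
Via Zolotarev, sign(π_{246}) = (246|343) = +1.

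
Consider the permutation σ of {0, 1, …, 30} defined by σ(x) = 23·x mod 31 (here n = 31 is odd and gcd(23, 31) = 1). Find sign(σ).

Start at x=1: 1 → 23 → 2 → 15 → 4 → 30 → 8 → … (one orbit).
Cycle type of π: 10×3 + 1; total 4 cycles.
4 cycles on 31: each ℓ→(−1)^(ℓ−1), product (−1)^27 = -1.

-1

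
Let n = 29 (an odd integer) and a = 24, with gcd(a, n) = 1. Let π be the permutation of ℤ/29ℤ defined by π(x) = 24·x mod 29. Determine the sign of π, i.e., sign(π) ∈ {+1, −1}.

+1

Orbit of 20 under x↦24x: [20, 16, 7, 23, 1, 24, 25]… (length divides ord_29(24)).
Cycle lengths of π_24 on ℤ/29ℤ: [7, 7, 7, 7, 1]; 5 cycles in total.
n − c = 29 − 5 = 24; sign = (−1)^24 = +1.
Via Zolotarev, sign(π_{24}) = (24|29) = +1.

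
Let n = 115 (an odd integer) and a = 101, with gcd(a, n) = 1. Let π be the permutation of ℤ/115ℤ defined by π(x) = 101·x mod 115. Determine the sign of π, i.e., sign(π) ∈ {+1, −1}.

Start at x=71: 71 → 41 → 1 → 101 → 81 → 16 → 6 → … (one orbit).
π_101 has 15 disjoint cycles with lengths [11, 11, 11, 11, 11, 11, 11, 11, 11, 11, 1, 1, 1, 1, 1] on {0,…,114}.
n − c = 115 − 15 = 100; sign = (−1)^100 = +1.

+1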